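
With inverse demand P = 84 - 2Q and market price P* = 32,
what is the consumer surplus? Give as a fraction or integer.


Maximum willingness to pay (at Q=0): P_max = 84
Quantity demanded at P* = 32:
Q* = (84 - 32)/2 = 26
CS = (1/2) * Q* * (P_max - P*)
CS = (1/2) * 26 * (84 - 32)
CS = (1/2) * 26 * 52 = 676

676


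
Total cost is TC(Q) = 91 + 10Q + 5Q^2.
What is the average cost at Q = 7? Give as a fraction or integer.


TC(7) = 91 + 10*7 + 5*7^2
TC(7) = 91 + 70 + 245 = 406
AC = TC/Q = 406/7 = 58

58


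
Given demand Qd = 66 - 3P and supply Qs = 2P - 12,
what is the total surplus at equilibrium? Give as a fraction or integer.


Find equilibrium: 66 - 3P = 2P - 12
66 + 12 = 5P
P* = 78/5 = 78/5
Q* = 2*78/5 - 12 = 96/5
Inverse demand: P = 22 - Q/3, so P_max = 22
Inverse supply: P = 6 + Q/2, so P_min = 6
CS = (1/2) * 96/5 * (22 - 78/5) = 1536/25
PS = (1/2) * 96/5 * (78/5 - 6) = 2304/25
TS = CS + PS = 1536/25 + 2304/25 = 768/5

768/5


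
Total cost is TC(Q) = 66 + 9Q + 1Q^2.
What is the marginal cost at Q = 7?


MC = dTC/dQ = 9 + 2*1*Q
At Q = 7:
MC = 9 + 2*7
MC = 9 + 14 = 23

23


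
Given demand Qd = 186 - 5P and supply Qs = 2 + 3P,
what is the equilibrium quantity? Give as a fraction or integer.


First find equilibrium price:
186 - 5P = 2 + 3P
P* = 184/8 = 23
Then substitute into demand:
Q* = 186 - 5 * 23 = 71

71


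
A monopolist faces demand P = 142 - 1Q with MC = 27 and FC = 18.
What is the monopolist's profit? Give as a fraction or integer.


MR = MC: 142 - 2Q = 27
Q* = 115/2
P* = 142 - 1*115/2 = 169/2
Profit = (P* - MC)*Q* - FC
= (169/2 - 27)*115/2 - 18
= 115/2*115/2 - 18
= 13225/4 - 18 = 13153/4

13153/4


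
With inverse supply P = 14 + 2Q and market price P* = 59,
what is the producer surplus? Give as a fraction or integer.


Minimum supply price (at Q=0): P_min = 14
Quantity supplied at P* = 59:
Q* = (59 - 14)/2 = 45/2
PS = (1/2) * Q* * (P* - P_min)
PS = (1/2) * 45/2 * (59 - 14)
PS = (1/2) * 45/2 * 45 = 2025/4

2025/4


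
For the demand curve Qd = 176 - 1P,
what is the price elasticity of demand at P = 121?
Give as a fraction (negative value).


dQ/dP = -1
At P = 121: Q = 176 - 1*121 = 55
E = (dQ/dP)(P/Q) = (-1)(121/55) = -11/5

-11/5


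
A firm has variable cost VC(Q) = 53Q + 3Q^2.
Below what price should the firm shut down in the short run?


AVC(Q) = VC(Q)/Q = 53 + 3Q
AVC is increasing in Q, so minimum AVC is at Q -> 0+.
Min AVC = 53
The firm should shut down if P < 53.

53


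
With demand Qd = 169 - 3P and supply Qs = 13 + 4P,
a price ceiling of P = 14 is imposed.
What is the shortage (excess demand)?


At P = 14:
Qd = 169 - 3*14 = 127
Qs = 13 + 4*14 = 69
Shortage = Qd - Qs = 127 - 69 = 58

58


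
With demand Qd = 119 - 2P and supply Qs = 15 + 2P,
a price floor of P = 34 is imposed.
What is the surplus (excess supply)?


At P = 34:
Qd = 119 - 2*34 = 51
Qs = 15 + 2*34 = 83
Surplus = Qs - Qd = 83 - 51 = 32

32


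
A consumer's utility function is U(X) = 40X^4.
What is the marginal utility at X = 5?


MU = dU/dX = 40*4*X^(4-1)
MU = 160*X^3
At X = 5:
MU = 160 * 5^3
MU = 160 * 125 = 20000

20000


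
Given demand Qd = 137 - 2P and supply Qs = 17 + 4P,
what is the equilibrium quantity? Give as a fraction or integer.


First find equilibrium price:
137 - 2P = 17 + 4P
P* = 120/6 = 20
Then substitute into demand:
Q* = 137 - 2 * 20 = 97

97


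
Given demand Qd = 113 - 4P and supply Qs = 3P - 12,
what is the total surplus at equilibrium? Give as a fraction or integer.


Find equilibrium: 113 - 4P = 3P - 12
113 + 12 = 7P
P* = 125/7 = 125/7
Q* = 3*125/7 - 12 = 291/7
Inverse demand: P = 113/4 - Q/4, so P_max = 113/4
Inverse supply: P = 4 + Q/3, so P_min = 4
CS = (1/2) * 291/7 * (113/4 - 125/7) = 84681/392
PS = (1/2) * 291/7 * (125/7 - 4) = 28227/98
TS = CS + PS = 84681/392 + 28227/98 = 28227/56

28227/56


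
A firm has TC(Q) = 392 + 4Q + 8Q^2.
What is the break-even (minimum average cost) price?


AC(Q) = 392/Q + 4 + 8Q
To minimize: dAC/dQ = -392/Q^2 + 8 = 0
Q^2 = 392/8 = 49
Q* = 7
Min AC = 392/7 + 4 + 8*7
Min AC = 56 + 4 + 56 = 116

116


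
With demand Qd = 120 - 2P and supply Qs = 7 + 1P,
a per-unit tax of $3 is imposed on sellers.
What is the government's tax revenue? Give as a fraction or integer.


With tax on sellers, new supply: Qs' = 7 + 1(P - 3)
= 4 + 1P
New equilibrium quantity:
Q_new = 128/3
Tax revenue = tax * Q_new = 3 * 128/3 = 128

128


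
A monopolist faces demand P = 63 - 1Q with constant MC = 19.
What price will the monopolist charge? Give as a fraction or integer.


MR = 63 - 2Q
Set MR = MC: 63 - 2Q = 19
Q* = 22
Substitute into demand:
P* = 63 - 1*22 = 41

41


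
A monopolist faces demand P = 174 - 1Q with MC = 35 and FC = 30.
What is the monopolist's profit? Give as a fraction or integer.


MR = MC: 174 - 2Q = 35
Q* = 139/2
P* = 174 - 1*139/2 = 209/2
Profit = (P* - MC)*Q* - FC
= (209/2 - 35)*139/2 - 30
= 139/2*139/2 - 30
= 19321/4 - 30 = 19201/4

19201/4


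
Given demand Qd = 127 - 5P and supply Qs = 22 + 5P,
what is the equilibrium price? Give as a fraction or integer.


At equilibrium, Qd = Qs.
127 - 5P = 22 + 5P
127 - 22 = 5P + 5P
105 = 10P
P* = 105/10 = 21/2

21/2


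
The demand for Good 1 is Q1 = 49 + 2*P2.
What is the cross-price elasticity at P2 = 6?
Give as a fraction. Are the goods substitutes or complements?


dQ1/dP2 = 2
At P2 = 6: Q1 = 49 + 2*6 = 61
Exy = (dQ1/dP2)(P2/Q1) = 2 * 6 / 61 = 12/61
Since Exy > 0, the goods are substitutes.

12/61 (substitutes)


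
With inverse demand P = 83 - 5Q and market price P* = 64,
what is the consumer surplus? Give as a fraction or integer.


Maximum willingness to pay (at Q=0): P_max = 83
Quantity demanded at P* = 64:
Q* = (83 - 64)/5 = 19/5
CS = (1/2) * Q* * (P_max - P*)
CS = (1/2) * 19/5 * (83 - 64)
CS = (1/2) * 19/5 * 19 = 361/10

361/10


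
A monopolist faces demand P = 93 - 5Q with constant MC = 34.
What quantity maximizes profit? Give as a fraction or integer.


TR = P*Q = (93 - 5Q)Q = 93Q - 5Q^2
MR = dTR/dQ = 93 - 10Q
Set MR = MC:
93 - 10Q = 34
59 = 10Q
Q* = 59/10 = 59/10

59/10


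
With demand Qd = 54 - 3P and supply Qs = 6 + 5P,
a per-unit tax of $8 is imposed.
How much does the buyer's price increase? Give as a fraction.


With a per-unit tax, the buyer's price increase depends on relative slopes.
Supply slope: d = 5, Demand slope: b = 3
Buyer's price increase = d * tax / (b + d)
= 5 * 8 / (3 + 5)
= 40 / 8 = 5

5


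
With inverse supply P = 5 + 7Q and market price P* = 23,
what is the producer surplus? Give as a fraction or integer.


Minimum supply price (at Q=0): P_min = 5
Quantity supplied at P* = 23:
Q* = (23 - 5)/7 = 18/7
PS = (1/2) * Q* * (P* - P_min)
PS = (1/2) * 18/7 * (23 - 5)
PS = (1/2) * 18/7 * 18 = 162/7

162/7


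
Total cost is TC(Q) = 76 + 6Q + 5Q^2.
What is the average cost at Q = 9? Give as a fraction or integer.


TC(9) = 76 + 6*9 + 5*9^2
TC(9) = 76 + 54 + 405 = 535
AC = TC/Q = 535/9 = 535/9

535/9


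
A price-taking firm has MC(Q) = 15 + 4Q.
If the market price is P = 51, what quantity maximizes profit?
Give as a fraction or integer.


In perfect competition, profit is maximized where P = MC.
51 = 15 + 4Q
36 = 4Q
Q* = 36/4 = 9

9


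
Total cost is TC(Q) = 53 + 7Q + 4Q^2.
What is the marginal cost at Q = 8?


MC = dTC/dQ = 7 + 2*4*Q
At Q = 8:
MC = 7 + 8*8
MC = 7 + 64 = 71

71


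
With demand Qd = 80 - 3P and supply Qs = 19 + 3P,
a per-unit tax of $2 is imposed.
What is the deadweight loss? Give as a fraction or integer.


Pre-tax equilibrium quantity: Q* = 99/2
Post-tax equilibrium quantity: Q_tax = 93/2
Reduction in quantity: Q* - Q_tax = 3
DWL = (1/2) * tax * (Q* - Q_tax)
DWL = (1/2) * 2 * 3 = 3

3


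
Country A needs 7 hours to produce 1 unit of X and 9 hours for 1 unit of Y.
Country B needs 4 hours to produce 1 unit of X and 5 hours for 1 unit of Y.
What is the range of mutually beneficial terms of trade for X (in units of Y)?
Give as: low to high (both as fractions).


Opportunity cost of X for Country A = hours_X / hours_Y = 7/9 = 7/9 units of Y
Opportunity cost of X for Country B = hours_X / hours_Y = 4/5 = 4/5 units of Y
Terms of trade must be between the two opportunity costs.
Range: 7/9 to 4/5

7/9 to 4/5


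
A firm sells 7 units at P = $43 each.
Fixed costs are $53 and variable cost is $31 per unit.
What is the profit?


Total Revenue = P * Q = 43 * 7 = $301
Total Cost = FC + VC*Q = 53 + 31*7 = $270
Profit = TR - TC = 301 - 270 = $31

$31


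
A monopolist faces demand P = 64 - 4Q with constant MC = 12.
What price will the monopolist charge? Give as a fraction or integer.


MR = 64 - 8Q
Set MR = MC: 64 - 8Q = 12
Q* = 13/2
Substitute into demand:
P* = 64 - 4*13/2 = 38

38


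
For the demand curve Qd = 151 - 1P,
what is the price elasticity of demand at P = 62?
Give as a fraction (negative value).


dQ/dP = -1
At P = 62: Q = 151 - 1*62 = 89
E = (dQ/dP)(P/Q) = (-1)(62/89) = -62/89

-62/89


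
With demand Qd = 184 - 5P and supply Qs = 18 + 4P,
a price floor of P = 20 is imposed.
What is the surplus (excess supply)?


At P = 20:
Qd = 184 - 5*20 = 84
Qs = 18 + 4*20 = 98
Surplus = Qs - Qd = 98 - 84 = 14

14


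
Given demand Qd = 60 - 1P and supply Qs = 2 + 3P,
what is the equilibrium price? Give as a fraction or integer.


At equilibrium, Qd = Qs.
60 - 1P = 2 + 3P
60 - 2 = 1P + 3P
58 = 4P
P* = 58/4 = 29/2

29/2


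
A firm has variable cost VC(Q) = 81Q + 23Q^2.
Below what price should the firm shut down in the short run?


AVC(Q) = VC(Q)/Q = 81 + 23Q
AVC is increasing in Q, so minimum AVC is at Q -> 0+.
Min AVC = 81
The firm should shut down if P < 81.

81


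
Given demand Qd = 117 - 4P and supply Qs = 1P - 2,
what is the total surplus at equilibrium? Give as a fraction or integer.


Find equilibrium: 117 - 4P = 1P - 2
117 + 2 = 5P
P* = 119/5 = 119/5
Q* = 1*119/5 - 2 = 109/5
Inverse demand: P = 117/4 - Q/4, so P_max = 117/4
Inverse supply: P = 2 + Q/1, so P_min = 2
CS = (1/2) * 109/5 * (117/4 - 119/5) = 11881/200
PS = (1/2) * 109/5 * (119/5 - 2) = 11881/50
TS = CS + PS = 11881/200 + 11881/50 = 11881/40

11881/40


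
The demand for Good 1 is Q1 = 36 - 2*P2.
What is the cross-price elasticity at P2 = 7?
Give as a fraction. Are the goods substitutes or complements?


dQ1/dP2 = -2
At P2 = 7: Q1 = 36 - 2*7 = 22
Exy = (dQ1/dP2)(P2/Q1) = -2 * 7 / 22 = -7/11
Since Exy < 0, the goods are complements.

-7/11 (complements)


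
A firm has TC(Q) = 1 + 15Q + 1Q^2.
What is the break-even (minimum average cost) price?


AC(Q) = 1/Q + 15 + 1Q
To minimize: dAC/dQ = -1/Q^2 + 1 = 0
Q^2 = 1/1 = 1
Q* = 1
Min AC = 1/1 + 15 + 1*1
Min AC = 1 + 15 + 1 = 17

17


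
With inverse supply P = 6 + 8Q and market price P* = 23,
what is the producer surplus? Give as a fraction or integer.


Minimum supply price (at Q=0): P_min = 6
Quantity supplied at P* = 23:
Q* = (23 - 6)/8 = 17/8
PS = (1/2) * Q* * (P* - P_min)
PS = (1/2) * 17/8 * (23 - 6)
PS = (1/2) * 17/8 * 17 = 289/16

289/16


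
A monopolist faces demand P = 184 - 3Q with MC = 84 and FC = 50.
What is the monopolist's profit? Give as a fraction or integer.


MR = MC: 184 - 6Q = 84
Q* = 50/3
P* = 184 - 3*50/3 = 134
Profit = (P* - MC)*Q* - FC
= (134 - 84)*50/3 - 50
= 50*50/3 - 50
= 2500/3 - 50 = 2350/3

2350/3


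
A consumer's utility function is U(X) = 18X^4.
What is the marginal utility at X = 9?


MU = dU/dX = 18*4*X^(4-1)
MU = 72*X^3
At X = 9:
MU = 72 * 9^3
MU = 72 * 729 = 52488

52488


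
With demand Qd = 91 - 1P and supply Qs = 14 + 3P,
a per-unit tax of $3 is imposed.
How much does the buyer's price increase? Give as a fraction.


With a per-unit tax, the buyer's price increase depends on relative slopes.
Supply slope: d = 3, Demand slope: b = 1
Buyer's price increase = d * tax / (b + d)
= 3 * 3 / (1 + 3)
= 9 / 4 = 9/4

9/4


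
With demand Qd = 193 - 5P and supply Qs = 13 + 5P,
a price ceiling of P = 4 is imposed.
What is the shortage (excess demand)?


At P = 4:
Qd = 193 - 5*4 = 173
Qs = 13 + 5*4 = 33
Shortage = Qd - Qs = 173 - 33 = 140

140


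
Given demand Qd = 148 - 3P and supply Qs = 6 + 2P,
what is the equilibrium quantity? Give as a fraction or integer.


First find equilibrium price:
148 - 3P = 6 + 2P
P* = 142/5 = 142/5
Then substitute into demand:
Q* = 148 - 3 * 142/5 = 314/5

314/5


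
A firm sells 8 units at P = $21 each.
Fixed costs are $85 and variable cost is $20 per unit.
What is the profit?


Total Revenue = P * Q = 21 * 8 = $168
Total Cost = FC + VC*Q = 85 + 20*8 = $245
Profit = TR - TC = 168 - 245 = $-77

$-77


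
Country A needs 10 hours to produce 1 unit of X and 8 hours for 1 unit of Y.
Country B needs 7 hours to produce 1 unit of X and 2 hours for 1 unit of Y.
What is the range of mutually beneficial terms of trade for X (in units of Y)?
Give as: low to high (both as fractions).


Opportunity cost of X for Country A = hours_X / hours_Y = 10/8 = 5/4 units of Y
Opportunity cost of X for Country B = hours_X / hours_Y = 7/2 = 7/2 units of Y
Terms of trade must be between the two opportunity costs.
Range: 5/4 to 7/2

5/4 to 7/2


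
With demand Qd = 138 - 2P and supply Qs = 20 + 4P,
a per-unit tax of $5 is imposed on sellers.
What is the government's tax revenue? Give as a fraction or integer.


With tax on sellers, new supply: Qs' = 20 + 4(P - 5)
= 0 + 4P
New equilibrium quantity:
Q_new = 92
Tax revenue = tax * Q_new = 5 * 92 = 460

460


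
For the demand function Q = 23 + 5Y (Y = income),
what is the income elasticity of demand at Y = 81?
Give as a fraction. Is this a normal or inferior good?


dQ/dY = 5
At Y = 81: Q = 23 + 5*81 = 428
Ey = (dQ/dY)(Y/Q) = 5 * 81 / 428 = 405/428
Since Ey > 0, this is a normal good.

405/428 (normal good)


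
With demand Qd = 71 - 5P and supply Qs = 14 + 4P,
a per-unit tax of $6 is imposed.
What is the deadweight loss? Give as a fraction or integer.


Pre-tax equilibrium quantity: Q* = 118/3
Post-tax equilibrium quantity: Q_tax = 26
Reduction in quantity: Q* - Q_tax = 40/3
DWL = (1/2) * tax * (Q* - Q_tax)
DWL = (1/2) * 6 * 40/3 = 40

40


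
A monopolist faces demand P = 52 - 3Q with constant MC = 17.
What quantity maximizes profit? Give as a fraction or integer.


TR = P*Q = (52 - 3Q)Q = 52Q - 3Q^2
MR = dTR/dQ = 52 - 6Q
Set MR = MC:
52 - 6Q = 17
35 = 6Q
Q* = 35/6 = 35/6

35/6


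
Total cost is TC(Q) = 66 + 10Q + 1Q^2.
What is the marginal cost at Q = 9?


MC = dTC/dQ = 10 + 2*1*Q
At Q = 9:
MC = 10 + 2*9
MC = 10 + 18 = 28

28


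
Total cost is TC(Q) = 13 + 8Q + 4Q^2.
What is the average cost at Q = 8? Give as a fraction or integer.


TC(8) = 13 + 8*8 + 4*8^2
TC(8) = 13 + 64 + 256 = 333
AC = TC/Q = 333/8 = 333/8

333/8


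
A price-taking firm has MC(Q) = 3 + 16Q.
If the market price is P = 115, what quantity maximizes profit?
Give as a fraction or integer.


In perfect competition, profit is maximized where P = MC.
115 = 3 + 16Q
112 = 16Q
Q* = 112/16 = 7

7


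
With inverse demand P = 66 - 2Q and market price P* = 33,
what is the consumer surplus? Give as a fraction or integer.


Maximum willingness to pay (at Q=0): P_max = 66
Quantity demanded at P* = 33:
Q* = (66 - 33)/2 = 33/2
CS = (1/2) * Q* * (P_max - P*)
CS = (1/2) * 33/2 * (66 - 33)
CS = (1/2) * 33/2 * 33 = 1089/4

1089/4


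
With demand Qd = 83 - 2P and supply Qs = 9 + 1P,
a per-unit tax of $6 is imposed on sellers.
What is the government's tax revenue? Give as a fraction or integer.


With tax on sellers, new supply: Qs' = 9 + 1(P - 6)
= 3 + 1P
New equilibrium quantity:
Q_new = 89/3
Tax revenue = tax * Q_new = 6 * 89/3 = 178

178


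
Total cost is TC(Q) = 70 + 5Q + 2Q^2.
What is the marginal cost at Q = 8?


MC = dTC/dQ = 5 + 2*2*Q
At Q = 8:
MC = 5 + 4*8
MC = 5 + 32 = 37

37


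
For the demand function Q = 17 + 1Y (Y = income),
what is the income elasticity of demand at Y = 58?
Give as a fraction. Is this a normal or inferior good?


dQ/dY = 1
At Y = 58: Q = 17 + 1*58 = 75
Ey = (dQ/dY)(Y/Q) = 1 * 58 / 75 = 58/75
Since Ey > 0, this is a normal good.

58/75 (normal good)


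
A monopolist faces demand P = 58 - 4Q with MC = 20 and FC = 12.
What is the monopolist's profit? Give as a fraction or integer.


MR = MC: 58 - 8Q = 20
Q* = 19/4
P* = 58 - 4*19/4 = 39
Profit = (P* - MC)*Q* - FC
= (39 - 20)*19/4 - 12
= 19*19/4 - 12
= 361/4 - 12 = 313/4

313/4


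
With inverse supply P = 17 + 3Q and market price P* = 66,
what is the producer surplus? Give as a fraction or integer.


Minimum supply price (at Q=0): P_min = 17
Quantity supplied at P* = 66:
Q* = (66 - 17)/3 = 49/3
PS = (1/2) * Q* * (P* - P_min)
PS = (1/2) * 49/3 * (66 - 17)
PS = (1/2) * 49/3 * 49 = 2401/6

2401/6


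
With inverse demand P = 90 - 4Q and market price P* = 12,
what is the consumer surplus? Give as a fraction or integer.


Maximum willingness to pay (at Q=0): P_max = 90
Quantity demanded at P* = 12:
Q* = (90 - 12)/4 = 39/2
CS = (1/2) * Q* * (P_max - P*)
CS = (1/2) * 39/2 * (90 - 12)
CS = (1/2) * 39/2 * 78 = 1521/2

1521/2


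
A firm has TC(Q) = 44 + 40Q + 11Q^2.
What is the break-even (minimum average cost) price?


AC(Q) = 44/Q + 40 + 11Q
To minimize: dAC/dQ = -44/Q^2 + 11 = 0
Q^2 = 44/11 = 4
Q* = 2
Min AC = 44/2 + 40 + 11*2
Min AC = 22 + 40 + 22 = 84

84


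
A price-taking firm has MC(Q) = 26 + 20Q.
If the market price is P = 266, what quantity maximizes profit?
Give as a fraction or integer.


In perfect competition, profit is maximized where P = MC.
266 = 26 + 20Q
240 = 20Q
Q* = 240/20 = 12

12


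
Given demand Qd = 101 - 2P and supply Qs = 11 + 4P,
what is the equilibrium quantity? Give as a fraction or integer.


First find equilibrium price:
101 - 2P = 11 + 4P
P* = 90/6 = 15
Then substitute into demand:
Q* = 101 - 2 * 15 = 71

71


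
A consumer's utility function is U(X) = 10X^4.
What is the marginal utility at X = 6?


MU = dU/dX = 10*4*X^(4-1)
MU = 40*X^3
At X = 6:
MU = 40 * 6^3
MU = 40 * 216 = 8640

8640


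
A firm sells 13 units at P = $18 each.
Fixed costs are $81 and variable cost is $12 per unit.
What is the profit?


Total Revenue = P * Q = 18 * 13 = $234
Total Cost = FC + VC*Q = 81 + 12*13 = $237
Profit = TR - TC = 234 - 237 = $-3

$-3


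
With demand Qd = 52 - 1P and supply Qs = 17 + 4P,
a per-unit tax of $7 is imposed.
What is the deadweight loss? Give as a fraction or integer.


Pre-tax equilibrium quantity: Q* = 45
Post-tax equilibrium quantity: Q_tax = 197/5
Reduction in quantity: Q* - Q_tax = 28/5
DWL = (1/2) * tax * (Q* - Q_tax)
DWL = (1/2) * 7 * 28/5 = 98/5

98/5


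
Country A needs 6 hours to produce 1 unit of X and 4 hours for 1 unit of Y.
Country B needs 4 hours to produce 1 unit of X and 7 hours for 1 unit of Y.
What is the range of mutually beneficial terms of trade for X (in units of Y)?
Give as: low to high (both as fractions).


Opportunity cost of X for Country A = hours_X / hours_Y = 6/4 = 3/2 units of Y
Opportunity cost of X for Country B = hours_X / hours_Y = 4/7 = 4/7 units of Y
Terms of trade must be between the two opportunity costs.
Range: 4/7 to 3/2

4/7 to 3/2


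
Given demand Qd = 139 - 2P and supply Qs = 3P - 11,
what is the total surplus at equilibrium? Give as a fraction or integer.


Find equilibrium: 139 - 2P = 3P - 11
139 + 11 = 5P
P* = 150/5 = 30
Q* = 3*30 - 11 = 79
Inverse demand: P = 139/2 - Q/2, so P_max = 139/2
Inverse supply: P = 11/3 + Q/3, so P_min = 11/3
CS = (1/2) * 79 * (139/2 - 30) = 6241/4
PS = (1/2) * 79 * (30 - 11/3) = 6241/6
TS = CS + PS = 6241/4 + 6241/6 = 31205/12

31205/12


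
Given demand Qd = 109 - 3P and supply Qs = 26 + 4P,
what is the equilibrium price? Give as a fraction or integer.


At equilibrium, Qd = Qs.
109 - 3P = 26 + 4P
109 - 26 = 3P + 4P
83 = 7P
P* = 83/7 = 83/7

83/7


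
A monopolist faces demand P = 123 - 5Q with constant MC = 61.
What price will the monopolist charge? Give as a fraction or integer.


MR = 123 - 10Q
Set MR = MC: 123 - 10Q = 61
Q* = 31/5
Substitute into demand:
P* = 123 - 5*31/5 = 92

92


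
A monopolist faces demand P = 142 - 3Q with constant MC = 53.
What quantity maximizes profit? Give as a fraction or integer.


TR = P*Q = (142 - 3Q)Q = 142Q - 3Q^2
MR = dTR/dQ = 142 - 6Q
Set MR = MC:
142 - 6Q = 53
89 = 6Q
Q* = 89/6 = 89/6

89/6


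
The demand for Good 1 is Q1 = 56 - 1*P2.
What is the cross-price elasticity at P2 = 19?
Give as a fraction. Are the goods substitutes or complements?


dQ1/dP2 = -1
At P2 = 19: Q1 = 56 - 1*19 = 37
Exy = (dQ1/dP2)(P2/Q1) = -1 * 19 / 37 = -19/37
Since Exy < 0, the goods are complements.

-19/37 (complements)


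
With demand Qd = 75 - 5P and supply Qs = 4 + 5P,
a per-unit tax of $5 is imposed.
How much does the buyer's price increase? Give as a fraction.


With a per-unit tax, the buyer's price increase depends on relative slopes.
Supply slope: d = 5, Demand slope: b = 5
Buyer's price increase = d * tax / (b + d)
= 5 * 5 / (5 + 5)
= 25 / 10 = 5/2

5/2


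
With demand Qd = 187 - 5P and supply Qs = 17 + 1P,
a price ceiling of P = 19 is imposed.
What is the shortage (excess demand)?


At P = 19:
Qd = 187 - 5*19 = 92
Qs = 17 + 1*19 = 36
Shortage = Qd - Qs = 92 - 36 = 56

56


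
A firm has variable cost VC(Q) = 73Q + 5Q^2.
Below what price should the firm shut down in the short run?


AVC(Q) = VC(Q)/Q = 73 + 5Q
AVC is increasing in Q, so minimum AVC is at Q -> 0+.
Min AVC = 73
The firm should shut down if P < 73.

73


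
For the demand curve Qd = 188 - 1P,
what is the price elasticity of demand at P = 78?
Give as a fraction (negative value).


dQ/dP = -1
At P = 78: Q = 188 - 1*78 = 110
E = (dQ/dP)(P/Q) = (-1)(78/110) = -39/55

-39/55


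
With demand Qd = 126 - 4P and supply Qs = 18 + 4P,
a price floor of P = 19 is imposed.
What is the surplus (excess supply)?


At P = 19:
Qd = 126 - 4*19 = 50
Qs = 18 + 4*19 = 94
Surplus = Qs - Qd = 94 - 50 = 44

44


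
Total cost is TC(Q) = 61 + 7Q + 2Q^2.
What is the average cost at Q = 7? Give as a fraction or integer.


TC(7) = 61 + 7*7 + 2*7^2
TC(7) = 61 + 49 + 98 = 208
AC = TC/Q = 208/7 = 208/7

208/7


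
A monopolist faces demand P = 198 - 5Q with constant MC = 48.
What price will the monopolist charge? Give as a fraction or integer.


MR = 198 - 10Q
Set MR = MC: 198 - 10Q = 48
Q* = 15
Substitute into demand:
P* = 198 - 5*15 = 123

123


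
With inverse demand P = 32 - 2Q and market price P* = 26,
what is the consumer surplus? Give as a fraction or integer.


Maximum willingness to pay (at Q=0): P_max = 32
Quantity demanded at P* = 26:
Q* = (32 - 26)/2 = 3
CS = (1/2) * Q* * (P_max - P*)
CS = (1/2) * 3 * (32 - 26)
CS = (1/2) * 3 * 6 = 9

9


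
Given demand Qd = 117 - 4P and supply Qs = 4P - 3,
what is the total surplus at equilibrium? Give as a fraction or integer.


Find equilibrium: 117 - 4P = 4P - 3
117 + 3 = 8P
P* = 120/8 = 15
Q* = 4*15 - 3 = 57
Inverse demand: P = 117/4 - Q/4, so P_max = 117/4
Inverse supply: P = 3/4 + Q/4, so P_min = 3/4
CS = (1/2) * 57 * (117/4 - 15) = 3249/8
PS = (1/2) * 57 * (15 - 3/4) = 3249/8
TS = CS + PS = 3249/8 + 3249/8 = 3249/4

3249/4


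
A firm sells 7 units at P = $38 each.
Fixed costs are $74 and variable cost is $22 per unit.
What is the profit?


Total Revenue = P * Q = 38 * 7 = $266
Total Cost = FC + VC*Q = 74 + 22*7 = $228
Profit = TR - TC = 266 - 228 = $38

$38


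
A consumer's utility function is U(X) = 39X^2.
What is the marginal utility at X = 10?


MU = dU/dX = 39*2*X^(2-1)
MU = 78*X^1
At X = 10:
MU = 78 * 10^1
MU = 78 * 10 = 780

780


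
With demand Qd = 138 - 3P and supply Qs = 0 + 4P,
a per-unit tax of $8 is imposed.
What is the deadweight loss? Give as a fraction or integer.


Pre-tax equilibrium quantity: Q* = 552/7
Post-tax equilibrium quantity: Q_tax = 456/7
Reduction in quantity: Q* - Q_tax = 96/7
DWL = (1/2) * tax * (Q* - Q_tax)
DWL = (1/2) * 8 * 96/7 = 384/7

384/7


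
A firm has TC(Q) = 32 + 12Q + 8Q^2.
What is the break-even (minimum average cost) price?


AC(Q) = 32/Q + 12 + 8Q
To minimize: dAC/dQ = -32/Q^2 + 8 = 0
Q^2 = 32/8 = 4
Q* = 2
Min AC = 32/2 + 12 + 8*2
Min AC = 16 + 12 + 16 = 44

44


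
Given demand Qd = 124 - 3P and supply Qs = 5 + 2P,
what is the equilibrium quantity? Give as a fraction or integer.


First find equilibrium price:
124 - 3P = 5 + 2P
P* = 119/5 = 119/5
Then substitute into demand:
Q* = 124 - 3 * 119/5 = 263/5

263/5


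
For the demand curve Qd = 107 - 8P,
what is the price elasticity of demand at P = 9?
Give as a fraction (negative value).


dQ/dP = -8
At P = 9: Q = 107 - 8*9 = 35
E = (dQ/dP)(P/Q) = (-8)(9/35) = -72/35

-72/35


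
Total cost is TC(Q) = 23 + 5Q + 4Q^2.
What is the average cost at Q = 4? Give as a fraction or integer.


TC(4) = 23 + 5*4 + 4*4^2
TC(4) = 23 + 20 + 64 = 107
AC = TC/Q = 107/4 = 107/4

107/4


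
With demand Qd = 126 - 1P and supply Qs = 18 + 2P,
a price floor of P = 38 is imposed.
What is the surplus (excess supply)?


At P = 38:
Qd = 126 - 1*38 = 88
Qs = 18 + 2*38 = 94
Surplus = Qs - Qd = 94 - 88 = 6

6


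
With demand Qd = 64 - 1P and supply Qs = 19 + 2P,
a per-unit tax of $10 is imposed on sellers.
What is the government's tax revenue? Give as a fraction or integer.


With tax on sellers, new supply: Qs' = 19 + 2(P - 10)
= 2P - 1
New equilibrium quantity:
Q_new = 127/3
Tax revenue = tax * Q_new = 10 * 127/3 = 1270/3

1270/3


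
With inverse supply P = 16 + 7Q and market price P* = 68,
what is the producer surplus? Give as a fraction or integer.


Minimum supply price (at Q=0): P_min = 16
Quantity supplied at P* = 68:
Q* = (68 - 16)/7 = 52/7
PS = (1/2) * Q* * (P* - P_min)
PS = (1/2) * 52/7 * (68 - 16)
PS = (1/2) * 52/7 * 52 = 1352/7

1352/7


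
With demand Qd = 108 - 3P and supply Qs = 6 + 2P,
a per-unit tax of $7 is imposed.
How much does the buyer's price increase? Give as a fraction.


With a per-unit tax, the buyer's price increase depends on relative slopes.
Supply slope: d = 2, Demand slope: b = 3
Buyer's price increase = d * tax / (b + d)
= 2 * 7 / (3 + 2)
= 14 / 5 = 14/5

14/5


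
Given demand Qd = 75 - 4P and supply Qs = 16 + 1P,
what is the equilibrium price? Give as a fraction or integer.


At equilibrium, Qd = Qs.
75 - 4P = 16 + 1P
75 - 16 = 4P + 1P
59 = 5P
P* = 59/5 = 59/5

59/5


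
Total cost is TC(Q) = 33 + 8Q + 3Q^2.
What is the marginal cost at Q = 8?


MC = dTC/dQ = 8 + 2*3*Q
At Q = 8:
MC = 8 + 6*8
MC = 8 + 48 = 56

56


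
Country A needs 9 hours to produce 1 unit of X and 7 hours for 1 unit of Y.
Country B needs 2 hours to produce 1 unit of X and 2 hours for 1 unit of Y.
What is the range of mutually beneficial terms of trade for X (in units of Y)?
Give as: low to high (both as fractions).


Opportunity cost of X for Country A = hours_X / hours_Y = 9/7 = 9/7 units of Y
Opportunity cost of X for Country B = hours_X / hours_Y = 2/2 = 1 units of Y
Terms of trade must be between the two opportunity costs.
Range: 1 to 9/7

1 to 9/7


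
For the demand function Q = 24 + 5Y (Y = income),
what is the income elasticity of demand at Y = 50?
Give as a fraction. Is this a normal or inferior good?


dQ/dY = 5
At Y = 50: Q = 24 + 5*50 = 274
Ey = (dQ/dY)(Y/Q) = 5 * 50 / 274 = 125/137
Since Ey > 0, this is a normal good.

125/137 (normal good)


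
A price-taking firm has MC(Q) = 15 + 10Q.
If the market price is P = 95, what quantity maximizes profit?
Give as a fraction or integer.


In perfect competition, profit is maximized where P = MC.
95 = 15 + 10Q
80 = 10Q
Q* = 80/10 = 8

8


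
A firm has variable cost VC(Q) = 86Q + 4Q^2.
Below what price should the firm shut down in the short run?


AVC(Q) = VC(Q)/Q = 86 + 4Q
AVC is increasing in Q, so minimum AVC is at Q -> 0+.
Min AVC = 86
The firm should shut down if P < 86.

86


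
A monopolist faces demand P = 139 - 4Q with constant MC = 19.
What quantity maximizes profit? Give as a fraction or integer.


TR = P*Q = (139 - 4Q)Q = 139Q - 4Q^2
MR = dTR/dQ = 139 - 8Q
Set MR = MC:
139 - 8Q = 19
120 = 8Q
Q* = 120/8 = 15

15


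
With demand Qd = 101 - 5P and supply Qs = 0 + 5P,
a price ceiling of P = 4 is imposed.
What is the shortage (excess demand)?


At P = 4:
Qd = 101 - 5*4 = 81
Qs = 0 + 5*4 = 20
Shortage = Qd - Qs = 81 - 20 = 61

61


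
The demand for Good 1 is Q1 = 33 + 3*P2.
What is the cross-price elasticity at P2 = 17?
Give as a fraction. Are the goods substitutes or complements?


dQ1/dP2 = 3
At P2 = 17: Q1 = 33 + 3*17 = 84
Exy = (dQ1/dP2)(P2/Q1) = 3 * 17 / 84 = 17/28
Since Exy > 0, the goods are substitutes.

17/28 (substitutes)


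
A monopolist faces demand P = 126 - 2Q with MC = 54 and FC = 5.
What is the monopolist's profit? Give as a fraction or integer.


MR = MC: 126 - 4Q = 54
Q* = 18
P* = 126 - 2*18 = 90
Profit = (P* - MC)*Q* - FC
= (90 - 54)*18 - 5
= 36*18 - 5
= 648 - 5 = 643

643


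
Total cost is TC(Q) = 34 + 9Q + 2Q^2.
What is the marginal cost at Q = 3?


MC = dTC/dQ = 9 + 2*2*Q
At Q = 3:
MC = 9 + 4*3
MC = 9 + 12 = 21

21


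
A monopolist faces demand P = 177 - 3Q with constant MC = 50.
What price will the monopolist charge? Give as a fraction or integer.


MR = 177 - 6Q
Set MR = MC: 177 - 6Q = 50
Q* = 127/6
Substitute into demand:
P* = 177 - 3*127/6 = 227/2

227/2


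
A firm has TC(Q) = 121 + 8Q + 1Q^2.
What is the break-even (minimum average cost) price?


AC(Q) = 121/Q + 8 + 1Q
To minimize: dAC/dQ = -121/Q^2 + 1 = 0
Q^2 = 121/1 = 121
Q* = 11
Min AC = 121/11 + 8 + 1*11
Min AC = 11 + 8 + 11 = 30

30


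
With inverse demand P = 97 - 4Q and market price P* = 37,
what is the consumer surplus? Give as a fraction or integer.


Maximum willingness to pay (at Q=0): P_max = 97
Quantity demanded at P* = 37:
Q* = (97 - 37)/4 = 15
CS = (1/2) * Q* * (P_max - P*)
CS = (1/2) * 15 * (97 - 37)
CS = (1/2) * 15 * 60 = 450

450


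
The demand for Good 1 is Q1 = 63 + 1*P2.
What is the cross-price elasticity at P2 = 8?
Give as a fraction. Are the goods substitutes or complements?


dQ1/dP2 = 1
At P2 = 8: Q1 = 63 + 1*8 = 71
Exy = (dQ1/dP2)(P2/Q1) = 1 * 8 / 71 = 8/71
Since Exy > 0, the goods are substitutes.

8/71 (substitutes)


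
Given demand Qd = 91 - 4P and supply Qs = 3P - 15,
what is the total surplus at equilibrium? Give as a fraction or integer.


Find equilibrium: 91 - 4P = 3P - 15
91 + 15 = 7P
P* = 106/7 = 106/7
Q* = 3*106/7 - 15 = 213/7
Inverse demand: P = 91/4 - Q/4, so P_max = 91/4
Inverse supply: P = 5 + Q/3, so P_min = 5
CS = (1/2) * 213/7 * (91/4 - 106/7) = 45369/392
PS = (1/2) * 213/7 * (106/7 - 5) = 15123/98
TS = CS + PS = 45369/392 + 15123/98 = 15123/56

15123/56


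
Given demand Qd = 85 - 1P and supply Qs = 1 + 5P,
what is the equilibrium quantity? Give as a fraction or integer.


First find equilibrium price:
85 - 1P = 1 + 5P
P* = 84/6 = 14
Then substitute into demand:
Q* = 85 - 1 * 14 = 71

71


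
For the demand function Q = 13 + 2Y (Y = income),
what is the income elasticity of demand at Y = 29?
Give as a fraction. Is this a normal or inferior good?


dQ/dY = 2
At Y = 29: Q = 13 + 2*29 = 71
Ey = (dQ/dY)(Y/Q) = 2 * 29 / 71 = 58/71
Since Ey > 0, this is a normal good.

58/71 (normal good)


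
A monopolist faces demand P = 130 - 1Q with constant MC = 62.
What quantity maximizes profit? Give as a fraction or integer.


TR = P*Q = (130 - 1Q)Q = 130Q - 1Q^2
MR = dTR/dQ = 130 - 2Q
Set MR = MC:
130 - 2Q = 62
68 = 2Q
Q* = 68/2 = 34

34


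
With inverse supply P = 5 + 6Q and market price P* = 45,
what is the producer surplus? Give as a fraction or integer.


Minimum supply price (at Q=0): P_min = 5
Quantity supplied at P* = 45:
Q* = (45 - 5)/6 = 20/3
PS = (1/2) * Q* * (P* - P_min)
PS = (1/2) * 20/3 * (45 - 5)
PS = (1/2) * 20/3 * 40 = 400/3

400/3


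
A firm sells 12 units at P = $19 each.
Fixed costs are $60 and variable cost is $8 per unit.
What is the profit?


Total Revenue = P * Q = 19 * 12 = $228
Total Cost = FC + VC*Q = 60 + 8*12 = $156
Profit = TR - TC = 228 - 156 = $72

$72


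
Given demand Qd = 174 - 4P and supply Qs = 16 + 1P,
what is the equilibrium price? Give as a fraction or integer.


At equilibrium, Qd = Qs.
174 - 4P = 16 + 1P
174 - 16 = 4P + 1P
158 = 5P
P* = 158/5 = 158/5

158/5


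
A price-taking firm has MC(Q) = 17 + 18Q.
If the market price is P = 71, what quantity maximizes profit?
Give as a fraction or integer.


In perfect competition, profit is maximized where P = MC.
71 = 17 + 18Q
54 = 18Q
Q* = 54/18 = 3

3


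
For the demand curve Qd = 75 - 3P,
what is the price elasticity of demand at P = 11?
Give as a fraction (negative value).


dQ/dP = -3
At P = 11: Q = 75 - 3*11 = 42
E = (dQ/dP)(P/Q) = (-3)(11/42) = -11/14

-11/14


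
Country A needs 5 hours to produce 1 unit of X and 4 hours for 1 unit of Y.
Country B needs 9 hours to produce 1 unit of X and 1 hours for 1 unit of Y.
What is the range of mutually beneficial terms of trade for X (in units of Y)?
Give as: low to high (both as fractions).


Opportunity cost of X for Country A = hours_X / hours_Y = 5/4 = 5/4 units of Y
Opportunity cost of X for Country B = hours_X / hours_Y = 9/1 = 9 units of Y
Terms of trade must be between the two opportunity costs.
Range: 5/4 to 9

5/4 to 9


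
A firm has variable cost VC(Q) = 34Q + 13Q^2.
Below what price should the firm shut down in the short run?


AVC(Q) = VC(Q)/Q = 34 + 13Q
AVC is increasing in Q, so minimum AVC is at Q -> 0+.
Min AVC = 34
The firm should shut down if P < 34.

34


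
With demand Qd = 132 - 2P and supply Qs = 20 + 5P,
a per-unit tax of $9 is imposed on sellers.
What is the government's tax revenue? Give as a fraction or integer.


With tax on sellers, new supply: Qs' = 20 + 5(P - 9)
= 5P - 25
New equilibrium quantity:
Q_new = 610/7
Tax revenue = tax * Q_new = 9 * 610/7 = 5490/7

5490/7


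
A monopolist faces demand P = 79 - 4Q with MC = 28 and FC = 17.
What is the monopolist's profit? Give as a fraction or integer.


MR = MC: 79 - 8Q = 28
Q* = 51/8
P* = 79 - 4*51/8 = 107/2
Profit = (P* - MC)*Q* - FC
= (107/2 - 28)*51/8 - 17
= 51/2*51/8 - 17
= 2601/16 - 17 = 2329/16

2329/16


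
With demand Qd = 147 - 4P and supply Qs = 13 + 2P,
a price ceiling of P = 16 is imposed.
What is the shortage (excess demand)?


At P = 16:
Qd = 147 - 4*16 = 83
Qs = 13 + 2*16 = 45
Shortage = Qd - Qs = 83 - 45 = 38

38


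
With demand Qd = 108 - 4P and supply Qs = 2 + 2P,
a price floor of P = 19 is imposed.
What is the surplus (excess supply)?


At P = 19:
Qd = 108 - 4*19 = 32
Qs = 2 + 2*19 = 40
Surplus = Qs - Qd = 40 - 32 = 8

8


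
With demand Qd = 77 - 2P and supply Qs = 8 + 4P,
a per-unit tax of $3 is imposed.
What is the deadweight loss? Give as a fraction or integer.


Pre-tax equilibrium quantity: Q* = 54
Post-tax equilibrium quantity: Q_tax = 50
Reduction in quantity: Q* - Q_tax = 4
DWL = (1/2) * tax * (Q* - Q_tax)
DWL = (1/2) * 3 * 4 = 6

6


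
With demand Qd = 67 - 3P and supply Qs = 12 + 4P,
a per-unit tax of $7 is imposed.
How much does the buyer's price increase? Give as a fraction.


With a per-unit tax, the buyer's price increase depends on relative slopes.
Supply slope: d = 4, Demand slope: b = 3
Buyer's price increase = d * tax / (b + d)
= 4 * 7 / (3 + 4)
= 28 / 7 = 4

4


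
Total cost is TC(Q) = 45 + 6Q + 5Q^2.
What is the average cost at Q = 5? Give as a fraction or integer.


TC(5) = 45 + 6*5 + 5*5^2
TC(5) = 45 + 30 + 125 = 200
AC = TC/Q = 200/5 = 40

40


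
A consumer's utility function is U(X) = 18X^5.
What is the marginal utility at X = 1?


MU = dU/dX = 18*5*X^(5-1)
MU = 90*X^4
At X = 1:
MU = 90 * 1^4
MU = 90 * 1 = 90

90


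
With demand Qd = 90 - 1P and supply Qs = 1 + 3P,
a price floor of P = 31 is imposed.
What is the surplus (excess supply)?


At P = 31:
Qd = 90 - 1*31 = 59
Qs = 1 + 3*31 = 94
Surplus = Qs - Qd = 94 - 59 = 35

35


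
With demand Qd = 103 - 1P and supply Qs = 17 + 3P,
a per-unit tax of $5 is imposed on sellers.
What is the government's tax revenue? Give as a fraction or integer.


With tax on sellers, new supply: Qs' = 17 + 3(P - 5)
= 2 + 3P
New equilibrium quantity:
Q_new = 311/4
Tax revenue = tax * Q_new = 5 * 311/4 = 1555/4

1555/4


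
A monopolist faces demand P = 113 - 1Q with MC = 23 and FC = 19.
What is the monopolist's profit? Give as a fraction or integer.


MR = MC: 113 - 2Q = 23
Q* = 45
P* = 113 - 1*45 = 68
Profit = (P* - MC)*Q* - FC
= (68 - 23)*45 - 19
= 45*45 - 19
= 2025 - 19 = 2006

2006


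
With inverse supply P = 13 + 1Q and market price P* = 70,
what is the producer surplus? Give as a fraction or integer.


Minimum supply price (at Q=0): P_min = 13
Quantity supplied at P* = 70:
Q* = (70 - 13)/1 = 57
PS = (1/2) * Q* * (P* - P_min)
PS = (1/2) * 57 * (70 - 13)
PS = (1/2) * 57 * 57 = 3249/2

3249/2


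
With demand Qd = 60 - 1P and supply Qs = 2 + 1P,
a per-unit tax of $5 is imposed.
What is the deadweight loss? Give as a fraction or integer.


Pre-tax equilibrium quantity: Q* = 31
Post-tax equilibrium quantity: Q_tax = 57/2
Reduction in quantity: Q* - Q_tax = 5/2
DWL = (1/2) * tax * (Q* - Q_tax)
DWL = (1/2) * 5 * 5/2 = 25/4

25/4


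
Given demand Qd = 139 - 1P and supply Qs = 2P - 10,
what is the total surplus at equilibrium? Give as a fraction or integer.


Find equilibrium: 139 - 1P = 2P - 10
139 + 10 = 3P
P* = 149/3 = 149/3
Q* = 2*149/3 - 10 = 268/3
Inverse demand: P = 139 - Q/1, so P_max = 139
Inverse supply: P = 5 + Q/2, so P_min = 5
CS = (1/2) * 268/3 * (139 - 149/3) = 35912/9
PS = (1/2) * 268/3 * (149/3 - 5) = 17956/9
TS = CS + PS = 35912/9 + 17956/9 = 17956/3

17956/3


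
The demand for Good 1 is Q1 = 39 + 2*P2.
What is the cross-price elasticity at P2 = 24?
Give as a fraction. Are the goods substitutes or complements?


dQ1/dP2 = 2
At P2 = 24: Q1 = 39 + 2*24 = 87
Exy = (dQ1/dP2)(P2/Q1) = 2 * 24 / 87 = 16/29
Since Exy > 0, the goods are substitutes.

16/29 (substitutes)


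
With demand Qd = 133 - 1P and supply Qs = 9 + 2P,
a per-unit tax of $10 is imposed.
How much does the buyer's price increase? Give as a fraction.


With a per-unit tax, the buyer's price increase depends on relative slopes.
Supply slope: d = 2, Demand slope: b = 1
Buyer's price increase = d * tax / (b + d)
= 2 * 10 / (1 + 2)
= 20 / 3 = 20/3

20/3


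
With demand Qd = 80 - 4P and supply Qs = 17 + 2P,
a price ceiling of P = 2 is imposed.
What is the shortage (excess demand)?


At P = 2:
Qd = 80 - 4*2 = 72
Qs = 17 + 2*2 = 21
Shortage = Qd - Qs = 72 - 21 = 51

51


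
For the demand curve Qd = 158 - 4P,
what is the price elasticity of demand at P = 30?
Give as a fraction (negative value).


dQ/dP = -4
At P = 30: Q = 158 - 4*30 = 38
E = (dQ/dP)(P/Q) = (-4)(30/38) = -60/19

-60/19


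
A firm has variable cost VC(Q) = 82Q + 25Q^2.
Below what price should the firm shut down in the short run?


AVC(Q) = VC(Q)/Q = 82 + 25Q
AVC is increasing in Q, so minimum AVC is at Q -> 0+.
Min AVC = 82
The firm should shut down if P < 82.

82


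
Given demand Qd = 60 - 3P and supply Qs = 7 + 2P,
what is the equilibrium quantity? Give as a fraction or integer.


First find equilibrium price:
60 - 3P = 7 + 2P
P* = 53/5 = 53/5
Then substitute into demand:
Q* = 60 - 3 * 53/5 = 141/5

141/5


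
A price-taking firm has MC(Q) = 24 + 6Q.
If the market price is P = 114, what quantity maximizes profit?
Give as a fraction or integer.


In perfect competition, profit is maximized where P = MC.
114 = 24 + 6Q
90 = 6Q
Q* = 90/6 = 15

15


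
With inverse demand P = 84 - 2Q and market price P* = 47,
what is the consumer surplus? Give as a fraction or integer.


Maximum willingness to pay (at Q=0): P_max = 84
Quantity demanded at P* = 47:
Q* = (84 - 47)/2 = 37/2
CS = (1/2) * Q* * (P_max - P*)
CS = (1/2) * 37/2 * (84 - 47)
CS = (1/2) * 37/2 * 37 = 1369/4

1369/4


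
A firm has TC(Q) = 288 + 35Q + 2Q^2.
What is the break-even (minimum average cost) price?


AC(Q) = 288/Q + 35 + 2Q
To minimize: dAC/dQ = -288/Q^2 + 2 = 0
Q^2 = 288/2 = 144
Q* = 12
Min AC = 288/12 + 35 + 2*12
Min AC = 24 + 35 + 24 = 83

83
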